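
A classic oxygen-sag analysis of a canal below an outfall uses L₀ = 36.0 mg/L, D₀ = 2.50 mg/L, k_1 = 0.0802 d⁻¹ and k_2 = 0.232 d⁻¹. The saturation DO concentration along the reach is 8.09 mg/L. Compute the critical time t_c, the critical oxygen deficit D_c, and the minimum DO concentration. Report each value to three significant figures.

t_c ≈ 6.07 d; D_c ≈ 7.65 mg/L; min DO ≈ 0.441 mg/L

At the critical point dD/dt = 0, so k_1 L₀ e^(−k_1 t) = k_2 D. Substituting D(t) from the Streeter–Phelps equation and solving for t gives
t_c = ln[(k_2/k_1)(1 − D₀(k_2−k_1)/(k_1 L₀))] / (k_2−k_1).
Here k_2−k_1 = 0.1518 d⁻¹ and 1 − D₀(k_2−k_1)/(k_1 L₀) = 1 − 2.50×0.1518/(0.0802×36.0) = 0.8686, so
t_c = ln(2.893 × 0.8686) / 0.1518 = 0.9213 / 0.1518 = 6.069 d.
L(t_c) = L₀ e^(−k_1 t_c) = 36.0 × 0.6146 = 22.13 mg/L, and at the critical point k_2 D_c = k_1 L, so D_c = (0.0802/0.232) × 22.13 = 7.649 mg/L.
Minimum DO = C_s − D_c = 8.09 − 7.649 = 0.4411 mg/L.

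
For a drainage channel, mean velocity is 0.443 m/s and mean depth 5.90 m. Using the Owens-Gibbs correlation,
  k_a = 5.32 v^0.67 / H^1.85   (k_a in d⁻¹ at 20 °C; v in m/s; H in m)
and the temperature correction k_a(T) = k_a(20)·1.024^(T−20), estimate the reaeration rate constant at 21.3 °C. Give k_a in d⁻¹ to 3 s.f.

k_a ≈ 0.119 d⁻¹

k_a(20) = 5.32 × 0.443^0.67 / 5.90^1.85 = 5.32 × 0.5795 / 26.67 = 0.1156 d⁻¹.
k_a(21.3) = 0.1156 × 1.024^(21.3−20) = 0.1156 × 1.031 = 0.1192 d⁻¹.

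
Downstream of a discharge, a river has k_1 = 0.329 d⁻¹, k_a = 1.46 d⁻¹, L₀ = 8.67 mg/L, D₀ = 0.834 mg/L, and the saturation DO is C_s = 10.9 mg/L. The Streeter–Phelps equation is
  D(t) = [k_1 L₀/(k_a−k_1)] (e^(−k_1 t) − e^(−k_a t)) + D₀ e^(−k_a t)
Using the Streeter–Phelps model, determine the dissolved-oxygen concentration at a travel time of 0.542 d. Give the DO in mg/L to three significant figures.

k_1 L₀/(k_a−k_1) = 0.329×8.67/(1.46−0.329) = 2.852/1.131 = 2.522 mg/L.
e^(−k_1 t) = e^(−0.329×0.5420) = 0.8367; e^(−k_a t) = e^(−1.46×0.5420) = 0.4532.
D = 2.522 × (0.8367 − 0.4532) + 0.834 × 0.4532 = 0.9670 + 0.3780 = 1.345 mg/L.
DO = C_s − D = 10.9 − 1.345 = 9.555 mg/L.

DO ≈ 9.55 mg/L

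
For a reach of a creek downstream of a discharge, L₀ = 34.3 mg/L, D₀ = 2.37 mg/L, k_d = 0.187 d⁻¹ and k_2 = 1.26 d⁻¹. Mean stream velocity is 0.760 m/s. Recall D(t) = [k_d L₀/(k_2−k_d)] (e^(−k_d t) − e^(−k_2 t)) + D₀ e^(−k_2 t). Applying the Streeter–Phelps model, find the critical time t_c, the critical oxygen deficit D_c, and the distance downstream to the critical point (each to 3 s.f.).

t_c ≈ 1.31 d; D_c ≈ 3.99 mg/L; x_c ≈ 85.8 km

With k_2/k_d = 6.738 and 1 − D₀(k_2−k_d)/(k_d L₀) = 0.6035,
t_c = ln(6.738 × 0.6035) / (1.26 − 0.187) = ln(4.067) / 1.073 = 1.403/1.073 = 1.307 d.
D_c = (k_d/k_2) L₀ e^(−k_d t_c) = (0.187/1.26) × 34.3 × e^(−0.187×1.307) = 0.1484 × 34.3 × 0.7831 = 3.986 mg/L.
x_c = v t_c = 0.760 m/s × 1.307 d × 86400 s/d = 85850 m ≈ 85.8 km.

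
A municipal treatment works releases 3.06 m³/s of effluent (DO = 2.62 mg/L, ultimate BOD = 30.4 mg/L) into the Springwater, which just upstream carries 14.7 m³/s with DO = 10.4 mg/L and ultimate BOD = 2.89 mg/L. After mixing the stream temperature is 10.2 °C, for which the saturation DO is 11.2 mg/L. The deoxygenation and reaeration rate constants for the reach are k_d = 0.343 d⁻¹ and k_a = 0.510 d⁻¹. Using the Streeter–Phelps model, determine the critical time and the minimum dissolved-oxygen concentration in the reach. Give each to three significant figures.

t_c ≈ 1.50 d; minimum DO ≈ 8.13 mg/L

Mixed DO = (14.7×10.4 + 3.06×2.62)/(14.7+3.06) = 160.9/17.76 = 9.060 mg/L.
Mixed L₀ = (14.7×2.89 + 3.06×30.4)/(17.76) = 135.5/17.76 = 7.630 mg/L.
Initial deficit D₀ = C_s − DO₀ = 11.2 − 9.060 = 2.140 mg/L.
t_c = (1/0.1670) ln[(0.510/0.343)(1 − 2.140×0.1670/(0.343×7.630))] = 5.988 × ln(1.284) = 1.496 d.
D_c = (0.343/0.510) × 7.630 × e^(−0.343×1.496) = 0.6725 × 7.630 × 0.5986 = 3.072 mg/L.
Minimum DO = 11.2 − 3.072 = 8.128 mg/L.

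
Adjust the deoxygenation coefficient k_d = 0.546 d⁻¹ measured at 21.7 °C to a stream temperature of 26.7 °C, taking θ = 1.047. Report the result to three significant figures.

k_d(T₂) = k_d(T₁) · θ^(T₂−T₁) = 0.546 × 1.047^(26.7−21.7)
= 0.546 × 1.047^5.00 = 0.546 × 1.258 = 0.6870 d⁻¹.

k_d ≈ 0.687 d⁻¹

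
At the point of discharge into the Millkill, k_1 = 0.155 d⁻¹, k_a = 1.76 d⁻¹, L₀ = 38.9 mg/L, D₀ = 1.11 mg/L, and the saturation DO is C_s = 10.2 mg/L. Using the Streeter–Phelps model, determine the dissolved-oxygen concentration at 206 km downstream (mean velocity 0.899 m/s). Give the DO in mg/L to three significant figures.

DO ≈ 7.73 mg/L

Travel time t = x/v = 206 km / (0.899 m/s) = 206000 m / 0.899 m/s = 229100 s = 2.652 d.
k_1 L₀/(k_a−k_1) = 0.155×38.9/(1.76−0.155) = 6.029/1.605 = 3.757 mg/L.
e^(−k_1 t) = e^(−0.155×2.652) = 0.6629; e^(−k_a t) = e^(−1.76×2.652) = 0.009393.
D = 3.757 × (0.6629 − 0.009393) + 1.11 × 0.009393 = 2.455 + 0.01043 = 2.466 mg/L.
DO = C_s − D = 10.2 − 2.466 = 7.734 mg/L.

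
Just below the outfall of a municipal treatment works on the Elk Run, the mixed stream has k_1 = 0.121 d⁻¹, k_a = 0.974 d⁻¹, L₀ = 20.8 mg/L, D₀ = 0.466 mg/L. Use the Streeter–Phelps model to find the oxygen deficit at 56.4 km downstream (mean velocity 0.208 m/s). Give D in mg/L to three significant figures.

Travel time t = x/v = 56.4 km / (0.208 m/s) = 56400 m / 0.208 m/s = 271200 s = 3.138 d.
k_1 L₀/(k_a−k_1) = 0.121×20.8/(0.974−0.121) = 2.517/0.8530 = 2.951 mg/L.
e^(−k_1 t) = e^(−0.121×3.138) = 0.6840; e^(−k_a t) = e^(−0.974×3.138) = 0.04704.
D = 2.951 × (0.6840 − 0.04704) + 0.466 × 0.04704 = 1.879 + 0.02192 = 1.901 mg/L.

D ≈ 1.90 mg/L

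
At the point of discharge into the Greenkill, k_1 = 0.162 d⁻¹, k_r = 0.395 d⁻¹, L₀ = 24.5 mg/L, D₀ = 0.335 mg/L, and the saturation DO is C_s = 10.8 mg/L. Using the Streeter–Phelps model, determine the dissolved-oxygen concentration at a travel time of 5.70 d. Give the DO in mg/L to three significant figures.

k_1 L₀/(k_r−k_1) = 0.162×24.5/(0.395−0.162) = 3.969/0.2330 = 17.03 mg/L.
e^(−k_1 t) = e^(−0.162×5.700) = 0.3972; e^(−k_r t) = e^(−0.395×5.700) = 0.1052.
D = 17.03 × (0.3972 − 0.1052) + 0.335 × 0.1052 = 4.973 + 0.03526 = 5.008 mg/L.
DO = C_s − D = 10.8 − 5.008 = 5.792 mg/L.

DO ≈ 5.79 mg/L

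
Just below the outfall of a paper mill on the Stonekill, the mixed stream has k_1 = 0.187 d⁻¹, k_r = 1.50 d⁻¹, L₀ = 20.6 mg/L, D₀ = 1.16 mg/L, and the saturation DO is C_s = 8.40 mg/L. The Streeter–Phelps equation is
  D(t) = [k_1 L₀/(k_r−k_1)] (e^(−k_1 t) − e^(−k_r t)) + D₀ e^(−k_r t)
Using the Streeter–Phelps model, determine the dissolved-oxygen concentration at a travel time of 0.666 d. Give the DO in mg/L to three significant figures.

k_1 L₀/(k_r−k_1) = 0.187×20.6/(1.50−0.187) = 3.852/1.313 = 2.934 mg/L.
e^(−k_1 t) = e^(−0.187×0.6660) = 0.8829; e^(−k_r t) = e^(−1.50×0.6660) = 0.3682.
D = 2.934 × (0.8829 − 0.3682) + 1.16 × 0.3682 = 1.510 + 0.4272 = 1.937 mg/L.
DO = C_s − D = 8.40 − 1.937 = 6.463 mg/L.

DO ≈ 6.46 mg/L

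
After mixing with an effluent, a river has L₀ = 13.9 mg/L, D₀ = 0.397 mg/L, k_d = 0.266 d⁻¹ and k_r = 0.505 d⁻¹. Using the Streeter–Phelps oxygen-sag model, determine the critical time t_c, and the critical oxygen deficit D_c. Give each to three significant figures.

t_c = [1/(k_r−k_d)] ln[(k_r/k_d)(1 − D₀(k_r−k_d)/(k_d L₀))]
= [1/(0.505−0.266)] ln[(0.505/0.266)(1 − 0.397×0.2390/(0.266×13.9))]
= (1/0.2390) ln[1.898 × 0.9743] = 4.184 × ln(1.850) = 4.184 × 0.6151 = 2.573 d.
D_c = (k_d/k_r) L₀ e^(−k_d t_c) = (0.266/0.505) × 13.9 × e^(−0.266×2.573) = 0.5267 × 13.9 × 0.5043 = 3.692 mg/L.

t_c ≈ 2.57 d; D_c ≈ 3.69 mg/L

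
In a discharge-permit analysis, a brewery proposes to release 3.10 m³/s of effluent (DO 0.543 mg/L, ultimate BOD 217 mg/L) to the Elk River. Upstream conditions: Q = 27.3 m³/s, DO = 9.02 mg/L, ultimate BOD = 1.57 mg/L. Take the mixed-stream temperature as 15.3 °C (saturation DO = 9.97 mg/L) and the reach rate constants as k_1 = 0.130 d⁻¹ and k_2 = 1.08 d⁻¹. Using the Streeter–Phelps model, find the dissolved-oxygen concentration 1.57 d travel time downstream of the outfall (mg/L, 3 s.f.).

DO ≈ 7.60 mg/L

Mixed DO = (27.3×9.02 + 3.10×0.543)/(27.3+3.10) = 247.9/30.40 = 8.156 mg/L.
Mixed L₀ = (27.3×1.57 + 3.10×217)/(30.40) = 715.6/30.40 = 23.54 mg/L.
Initial deficit D₀ = C_s − DO₀ = 9.97 − 8.156 = 1.814 mg/L.
D(1.57) = [0.130×23.54/(1.08−0.130)](e^(−0.130×1.57) − e^(−1.08×1.57)) + 1.814 e^(−1.08×1.57)
= 3.221 × (0.8154 − 0.1835) + 1.814 × 0.1835 = 2.368 mg/L.
DO = 9.97 − 2.368 = 7.602 mg/L.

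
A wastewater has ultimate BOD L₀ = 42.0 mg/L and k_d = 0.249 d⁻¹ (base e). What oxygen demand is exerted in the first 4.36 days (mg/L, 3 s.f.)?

y_t = L₀(1 − e^(−k_d t)) = 42.0 × (1 − e^(−0.249×4.36))
= 42.0 × (1 − 0.3377) = 42.0 × 0.6623 = 27.82 mg/L.

y ≈ 27.8 mg/L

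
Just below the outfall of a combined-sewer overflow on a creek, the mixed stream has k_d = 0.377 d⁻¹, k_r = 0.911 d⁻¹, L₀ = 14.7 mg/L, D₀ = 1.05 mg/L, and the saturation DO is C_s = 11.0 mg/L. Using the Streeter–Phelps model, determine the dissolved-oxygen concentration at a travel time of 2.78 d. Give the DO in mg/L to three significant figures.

k_d L₀/(k_r−k_d) = 0.377×14.7/(0.911−0.377) = 5.542/0.5340 = 10.38 mg/L.
e^(−k_d t) = e^(−0.377×2.780) = 0.3506; e^(−k_r t) = e^(−0.911×2.780) = 0.07945.
D = 10.38 × (0.3506 − 0.07945) + 1.05 × 0.07945 = 2.814 + 0.08343 = 2.898 mg/L.
DO = C_s − D = 11.0 − 2.898 = 8.102 mg/L.

DO ≈ 8.10 mg/L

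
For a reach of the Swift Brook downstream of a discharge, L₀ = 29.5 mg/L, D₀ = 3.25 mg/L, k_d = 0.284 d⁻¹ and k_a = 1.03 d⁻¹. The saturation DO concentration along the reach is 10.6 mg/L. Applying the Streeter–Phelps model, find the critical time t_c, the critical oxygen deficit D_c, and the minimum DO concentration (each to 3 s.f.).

With k_a/k_d = 3.627 and 1 − D₀(k_a−k_d)/(k_d L₀) = 0.7106,
t_c = ln(3.627 × 0.7106) / (1.03 − 0.284) = ln(2.577) / 0.7460 = 0.9467/0.7460 = 1.269 d.
L(t_c) = L₀ e^(−k_d t_c) = 29.5 × 0.6974 = 20.57 mg/L, and at the critical point k_a D_c = k_d L, so D_c = (0.284/1.03) × 20.57 = 5.673 mg/L.
Minimum DO = C_s − D_c = 10.6 − 5.673 = 4.927 mg/L.

t_c ≈ 1.27 d; D_c ≈ 5.67 mg/L; min DO ≈ 4.93 mg/L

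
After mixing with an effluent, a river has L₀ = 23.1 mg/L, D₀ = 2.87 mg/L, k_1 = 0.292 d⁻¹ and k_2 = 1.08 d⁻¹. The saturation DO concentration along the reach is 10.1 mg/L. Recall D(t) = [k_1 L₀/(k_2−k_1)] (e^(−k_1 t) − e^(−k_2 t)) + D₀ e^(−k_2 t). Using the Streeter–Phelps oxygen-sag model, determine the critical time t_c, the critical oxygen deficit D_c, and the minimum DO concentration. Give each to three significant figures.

t_c ≈ 1.14 d; D_c ≈ 4.48 mg/L; min DO ≈ 5.62 mg/L

At the critical point dD/dt = 0, so k_1 L₀ e^(−k_1 t) = k_2 D. Substituting D(t) from the Streeter–Phelps equation and solving for t gives
t_c = ln[(k_2/k_1)(1 − D₀(k_2−k_1)/(k_1 L₀))] / (k_2−k_1).
Here k_2−k_1 = 0.7880 d⁻¹ and 1 − D₀(k_2−k_1)/(k_1 L₀) = 1 − 2.87×0.7880/(0.292×23.1) = 0.6647, so
t_c = ln(3.699 × 0.6647) / 0.7880 = 0.8996 / 0.7880 = 1.142 d.
L(t_c) = L₀ e^(−k_1 t_c) = 23.1 × 0.7165 = 16.55 mg/L, and at the critical point k_2 D_c = k_1 L, so D_c = (0.292/1.08) × 16.55 = 4.475 mg/L.
Minimum DO = C_s − D_c = 10.1 − 4.475 = 5.625 mg/L.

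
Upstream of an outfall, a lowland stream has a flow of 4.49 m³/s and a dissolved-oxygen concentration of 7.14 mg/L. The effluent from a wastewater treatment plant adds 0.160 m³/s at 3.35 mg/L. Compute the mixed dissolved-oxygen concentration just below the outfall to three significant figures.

7.01 mg/L

Flow-weighted mixing: C = (Q_r C_r + Q_w C_w)/(Q_r + Q_w)
= (4.49×7.14 + 0.160×3.35)/(4.49 + 0.160) = 32.59/4.650 = 7.010 mg/L.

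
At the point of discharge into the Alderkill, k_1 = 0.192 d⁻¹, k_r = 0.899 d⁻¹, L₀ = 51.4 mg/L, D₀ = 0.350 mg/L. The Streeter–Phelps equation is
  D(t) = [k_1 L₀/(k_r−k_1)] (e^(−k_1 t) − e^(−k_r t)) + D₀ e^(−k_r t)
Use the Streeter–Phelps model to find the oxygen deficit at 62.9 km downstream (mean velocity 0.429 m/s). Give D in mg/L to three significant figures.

D ≈ 7.12 mg/L

Travel time t = x/v = 62.9 km / (0.429 m/s) = 62900 m / 0.429 m/s = 146600 s = 1.697 d.
k_1 L₀/(k_r−k_1) = 0.192×51.4/(0.899−0.192) = 9.869/0.7070 = 13.96 mg/L.
e^(−k_1 t) = e^(−0.192×1.697) = 0.7219; e^(−k_r t) = e^(−0.899×1.697) = 0.2175.
D = 13.96 × (0.7219 − 0.2175) + 0.350 × 0.2175 = 7.041 + 0.07612 = 7.117 mg/L.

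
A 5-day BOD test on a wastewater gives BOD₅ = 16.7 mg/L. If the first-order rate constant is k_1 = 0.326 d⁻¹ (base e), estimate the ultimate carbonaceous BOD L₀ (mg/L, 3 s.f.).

L₀ ≈ 20.8 mg/L

BOD₅ = L₀(1 − e^(−5k_1)) ⇒ L₀ = BOD₅ / (1 − e^(−5×0.326))
= 16.7 / (1 − 0.1959) = 16.7 / 0.8041 = 20.77 mg/L.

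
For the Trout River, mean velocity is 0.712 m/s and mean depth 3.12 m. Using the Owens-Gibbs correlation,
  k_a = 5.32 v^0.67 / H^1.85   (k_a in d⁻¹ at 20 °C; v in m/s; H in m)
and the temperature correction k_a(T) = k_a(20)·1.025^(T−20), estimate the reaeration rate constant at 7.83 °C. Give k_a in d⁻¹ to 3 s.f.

k_a ≈ 0.382 d⁻¹

k_a(20) = 5.32 × 0.712^0.67 / 3.12^1.85 = 5.32 × 0.7965 / 8.207 = 0.5163 d⁻¹.
k_a(7.83) = 0.5163 × 1.025^(7.83−20) = 0.5163 × 0.7404 = 0.3823 d⁻¹.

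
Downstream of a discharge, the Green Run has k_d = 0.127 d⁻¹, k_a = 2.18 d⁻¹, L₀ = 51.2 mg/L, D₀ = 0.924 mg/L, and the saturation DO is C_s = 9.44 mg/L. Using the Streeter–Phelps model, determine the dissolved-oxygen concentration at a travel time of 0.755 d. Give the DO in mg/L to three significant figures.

DO ≈ 6.99 mg/L

k_d L₀/(k_a−k_d) = 0.127×51.2/(2.18−0.127) = 6.502/2.053 = 3.167 mg/L.
e^(−k_d t) = e^(−0.127×0.7550) = 0.9086; e^(−k_a t) = e^(−2.18×0.7550) = 0.1928.
D = 3.167 × (0.9086 − 0.1928) + 0.924 × 0.1928 = 2.267 + 0.1782 = 2.445 mg/L.
DO = C_s − D = 9.44 − 2.445 = 6.995 mg/L.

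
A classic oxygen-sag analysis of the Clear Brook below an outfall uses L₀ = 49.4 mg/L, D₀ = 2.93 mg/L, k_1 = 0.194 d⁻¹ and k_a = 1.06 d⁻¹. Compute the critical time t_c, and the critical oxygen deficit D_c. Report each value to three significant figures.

t_c ≈ 1.61 d; D_c ≈ 6.62 mg/L

t_c = [1/(k_a−k_1)] ln[(k_a/k_1)(1 − D₀(k_a−k_1)/(k_1 L₀))]
= [1/(1.06−0.194)] ln[(1.06/0.194)(1 − 2.93×0.8660/(0.194×49.4))]
= (1/0.8660) ln[5.464 × 0.7352] = 1.155 × ln(4.017) = 1.155 × 1.391 = 1.606 d.
L(t_c) = L₀ e^(−k_1 t_c) = 49.4 × 0.7323 = 36.18 mg/L, and at the critical point k_a D_c = k_1 L, so D_c = (0.194/1.06) × 36.18 = 6.621 mg/L.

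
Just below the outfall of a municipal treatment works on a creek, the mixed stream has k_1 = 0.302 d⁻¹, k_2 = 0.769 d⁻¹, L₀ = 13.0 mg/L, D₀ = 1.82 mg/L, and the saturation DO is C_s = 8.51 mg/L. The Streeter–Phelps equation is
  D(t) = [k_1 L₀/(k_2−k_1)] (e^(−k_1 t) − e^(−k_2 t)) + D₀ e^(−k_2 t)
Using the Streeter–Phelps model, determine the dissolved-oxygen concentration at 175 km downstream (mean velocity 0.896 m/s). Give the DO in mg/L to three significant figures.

DO ≈ 5.42 mg/L

Travel time t = x/v = 175 km / (0.896 m/s) = 175000 m / 0.896 m/s = 195300 s = 2.261 d.
k_1 L₀/(k_2−k_1) = 0.302×13.0/(0.769−0.302) = 3.926/0.4670 = 8.407 mg/L.
e^(−k_1 t) = e^(−0.302×2.261) = 0.5053; e^(−k_2 t) = e^(−0.769×2.261) = 0.1758.
D = 8.407 × (0.5053 − 0.1758) + 1.82 × 0.1758 = 2.770 + 0.3200 = 3.090 mg/L.
DO = C_s − D = 8.51 − 3.090 = 5.420 mg/L.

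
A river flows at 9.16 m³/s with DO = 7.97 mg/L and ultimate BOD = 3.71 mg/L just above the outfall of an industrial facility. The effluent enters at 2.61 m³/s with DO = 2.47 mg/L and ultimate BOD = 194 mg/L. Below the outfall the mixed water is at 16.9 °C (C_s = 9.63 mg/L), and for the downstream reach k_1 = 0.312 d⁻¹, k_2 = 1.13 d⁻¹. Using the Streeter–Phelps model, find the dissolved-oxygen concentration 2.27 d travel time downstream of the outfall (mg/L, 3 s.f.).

DO ≈ 2.13 mg/L

Mixed DO = (9.16×7.97 + 2.61×2.47)/(9.16+2.61) = 79.45/11.77 = 6.750 mg/L.
Mixed L₀ = (9.16×3.71 + 2.61×194)/(11.77) = 540.3/11.77 = 45.91 mg/L.
Initial deficit D₀ = C_s − DO₀ = 9.63 − 6.750 = 2.880 mg/L.
D(2.27) = [0.312×45.91/(1.13−0.312)](e^(−0.312×2.27) − e^(−1.13×2.27)) + 2.880 e^(−1.13×2.27)
= 17.51 × (0.4925 − 0.07691) + 2.880 × 0.07691 = 7.498 mg/L.
DO = 9.63 − 7.498 = 2.132 mg/L.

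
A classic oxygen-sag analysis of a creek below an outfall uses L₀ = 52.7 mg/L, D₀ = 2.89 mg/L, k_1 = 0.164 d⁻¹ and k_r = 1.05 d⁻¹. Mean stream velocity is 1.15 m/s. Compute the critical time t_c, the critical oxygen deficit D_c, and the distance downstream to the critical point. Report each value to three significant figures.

With k_r/k_1 = 6.402 and 1 − D₀(k_r−k_1)/(k_1 L₀) = 0.7037,
t_c = ln(6.402 × 0.7037) / (1.05 − 0.164) = ln(4.506) / 0.8860 = 1.505/0.8860 = 1.699 d.
D_c = (k_1/k_r) L₀ e^(−k_1 t_c) = (0.164/1.05) × 52.7 × e^(−0.164×1.699) = 0.1562 × 52.7 × 0.7568 = 6.230 mg/L.
x_c = v t_c = 1.15 m/s × 1.699 d × 86400 s/d = 168800 m ≈ 169 km.

t_c ≈ 1.70 d; D_c ≈ 6.23 mg/L; x_c ≈ 169 km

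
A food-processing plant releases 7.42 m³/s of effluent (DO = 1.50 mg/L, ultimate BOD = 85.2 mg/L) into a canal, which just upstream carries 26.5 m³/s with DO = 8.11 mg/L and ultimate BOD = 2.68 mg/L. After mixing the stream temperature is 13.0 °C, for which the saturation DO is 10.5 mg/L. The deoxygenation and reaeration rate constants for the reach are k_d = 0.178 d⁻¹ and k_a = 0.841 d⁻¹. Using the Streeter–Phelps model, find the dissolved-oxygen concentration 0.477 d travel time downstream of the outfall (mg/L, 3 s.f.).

DO ≈ 6.55 mg/L

Mixed DO = (26.5×8.11 + 7.42×1.50)/(26.5+7.42) = 226.0/33.92 = 6.664 mg/L.
Mixed L₀ = (26.5×2.68 + 7.42×85.2)/(33.92) = 703.2/33.92 = 20.73 mg/L.
Initial deficit D₀ = C_s − DO₀ = 10.5 − 6.664 = 3.836 mg/L.
D(0.477) = [0.178×20.73/(0.841−0.178)](e^(−0.178×0.477) − e^(−0.841×0.477)) + 3.836 e^(−0.841×0.477)
= 5.566 × (0.9186 − 0.6695) + 3.836 × 0.6695 = 3.955 mg/L.
DO = 10.5 − 3.955 = 6.545 mg/L.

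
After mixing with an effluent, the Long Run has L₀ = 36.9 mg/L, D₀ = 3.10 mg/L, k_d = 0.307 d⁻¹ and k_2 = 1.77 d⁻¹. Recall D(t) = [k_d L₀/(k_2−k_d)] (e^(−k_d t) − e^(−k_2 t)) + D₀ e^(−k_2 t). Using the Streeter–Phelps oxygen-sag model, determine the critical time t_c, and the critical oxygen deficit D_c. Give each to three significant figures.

With k_2/k_d = 5.765 and 1 − D₀(k_2−k_d)/(k_d L₀) = 0.5996,
t_c = ln(5.765 × 0.5996) / (1.77 − 0.307) = ln(3.457) / 1.463 = 1.240/1.463 = 0.8479 d.
L(t_c) = L₀ e^(−k_d t_c) = 36.9 × 0.7708 = 28.44 mg/L, and at the critical point k_2 D_c = k_d L, so D_c = (0.307/1.77) × 28.44 = 4.933 mg/L.

t_c ≈ 0.848 d; D_c ≈ 4.93 mg/L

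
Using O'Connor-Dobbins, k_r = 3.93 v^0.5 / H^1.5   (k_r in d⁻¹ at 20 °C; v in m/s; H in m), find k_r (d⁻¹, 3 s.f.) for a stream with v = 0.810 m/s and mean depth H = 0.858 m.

k_r ≈ 4.45 d⁻¹

k_r = 3.93 × 0.810^0.5 / 0.858^1.5 = 3.93 × 0.9000 / 0.7948 = 4.450 d⁻¹.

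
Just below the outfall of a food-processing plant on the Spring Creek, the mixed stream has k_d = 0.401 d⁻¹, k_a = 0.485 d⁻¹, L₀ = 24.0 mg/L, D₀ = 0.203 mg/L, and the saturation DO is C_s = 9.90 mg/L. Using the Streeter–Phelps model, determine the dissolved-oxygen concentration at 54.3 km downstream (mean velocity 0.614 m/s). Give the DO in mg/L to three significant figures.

Travel time t = x/v = 54.3 km / (0.614 m/s) = 54300 m / 0.614 m/s = 88440 s = 1.024 d.
k_d L₀/(k_a−k_d) = 0.401×24.0/(0.485−0.401) = 9.624/0.08400 = 114.6 mg/L.
e^(−k_d t) = e^(−0.401×1.024) = 0.6634; e^(−k_a t) = e^(−0.485×1.024) = 0.6087.
D = 114.6 × (0.6634 − 0.6087) + 0.203 × 0.6087 = 6.262 + 0.1236 = 6.385 mg/L.
DO = C_s − D = 9.90 − 6.385 = 3.515 mg/L.

DO ≈ 3.51 mg/L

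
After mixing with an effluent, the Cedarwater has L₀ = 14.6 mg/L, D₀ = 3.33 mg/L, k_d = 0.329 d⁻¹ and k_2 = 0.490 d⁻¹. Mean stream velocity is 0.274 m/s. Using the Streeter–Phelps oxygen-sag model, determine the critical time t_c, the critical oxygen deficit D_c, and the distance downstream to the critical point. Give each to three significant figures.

t_c ≈ 1.74 d; D_c ≈ 5.53 mg/L; x_c ≈ 41.2 km

With k_2/k_d = 1.489 and 1 − D₀(k_2−k_d)/(k_d L₀) = 0.8884,
t_c = ln(1.489 × 0.8884) / (0.490 − 0.329) = ln(1.323) / 0.1610 = 0.2800/0.1610 = 1.739 d.
D_c = (k_d/k_2) L₀ e^(−k_d t_c) = (0.329/0.490) × 14.6 × e^(−0.329×1.739) = 0.6714 × 14.6 × 0.5643 = 5.532 mg/L.
x_c = v t_c = 0.274 m/s × 1.739 d × 86400 s/d = 41170 m ≈ 41.2 km.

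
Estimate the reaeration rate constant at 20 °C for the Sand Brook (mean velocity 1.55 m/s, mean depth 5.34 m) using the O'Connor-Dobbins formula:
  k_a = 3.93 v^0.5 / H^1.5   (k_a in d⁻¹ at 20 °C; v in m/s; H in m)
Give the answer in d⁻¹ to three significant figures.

k_a = 3.93 × 1.55^0.5 / 5.34^1.5 = 3.93 × 1.245 / 12.34 = 0.3965 d⁻¹.

k_a ≈ 0.397 d⁻¹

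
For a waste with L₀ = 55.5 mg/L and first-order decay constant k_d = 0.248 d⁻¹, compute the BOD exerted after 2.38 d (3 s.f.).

y_t = L₀(1 − e^(−k_d t)) = 55.5 × (1 − e^(−0.248×2.38))
= 55.5 × (1 − 0.5542) = 55.5 × 0.4458 = 24.74 mg/L.

y ≈ 24.7 mg/L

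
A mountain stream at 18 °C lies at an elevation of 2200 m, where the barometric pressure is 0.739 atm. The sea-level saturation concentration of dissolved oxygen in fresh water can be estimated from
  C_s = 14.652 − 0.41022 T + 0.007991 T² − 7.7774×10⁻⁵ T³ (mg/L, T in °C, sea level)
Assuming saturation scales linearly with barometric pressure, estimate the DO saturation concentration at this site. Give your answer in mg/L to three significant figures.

C_s ≈ 6.95 mg/L

At sea level: C_s = 14.652 − 0.41022×18 + 0.007991×18² − 7.7774×10⁻⁵×18³ = 9.404 mg/L.
Pressure correction: C_s' = 9.404 × 0.739 = 6.949 mg/L.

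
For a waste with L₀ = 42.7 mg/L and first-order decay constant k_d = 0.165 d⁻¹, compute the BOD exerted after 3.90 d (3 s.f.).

y ≈ 20.3 mg/L

y_t = L₀(1 − e^(−k_d t)) = 42.7 × (1 − e^(−0.165×3.90))
= 42.7 × (1 − 0.5255) = 42.7 × 0.4745 = 20.26 mg/L.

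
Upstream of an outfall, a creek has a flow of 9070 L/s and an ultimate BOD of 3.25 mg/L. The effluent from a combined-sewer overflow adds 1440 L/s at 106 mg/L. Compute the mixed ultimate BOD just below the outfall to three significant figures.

17.3 mg/L

Flow-weighted mixing: C = (Q_r C_r + Q_w C_w)/(Q_r + Q_w)
= (9070×3.25 + 1440×106)/(9070 + 1440) = 182100/10510 = 17.33 mg/L.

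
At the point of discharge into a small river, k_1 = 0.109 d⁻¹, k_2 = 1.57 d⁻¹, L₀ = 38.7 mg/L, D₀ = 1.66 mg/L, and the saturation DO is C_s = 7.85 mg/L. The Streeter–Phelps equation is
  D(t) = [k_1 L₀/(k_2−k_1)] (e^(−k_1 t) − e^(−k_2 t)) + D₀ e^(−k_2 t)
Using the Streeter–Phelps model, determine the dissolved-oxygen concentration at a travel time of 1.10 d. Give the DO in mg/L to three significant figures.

k_1 L₀/(k_2−k_1) = 0.109×38.7/(1.57−0.109) = 4.218/1.461 = 2.887 mg/L.
e^(−k_1 t) = e^(−0.109×1.100) = 0.8870; e^(−k_2 t) = e^(−1.57×1.100) = 0.1778.
D = 2.887 × (0.8870 − 0.1778) + 1.66 × 0.1778 = 2.048 + 0.2952 = 2.343 mg/L.
DO = C_s − D = 7.85 − 2.343 = 5.507 mg/L.

DO ≈ 5.51 mg/L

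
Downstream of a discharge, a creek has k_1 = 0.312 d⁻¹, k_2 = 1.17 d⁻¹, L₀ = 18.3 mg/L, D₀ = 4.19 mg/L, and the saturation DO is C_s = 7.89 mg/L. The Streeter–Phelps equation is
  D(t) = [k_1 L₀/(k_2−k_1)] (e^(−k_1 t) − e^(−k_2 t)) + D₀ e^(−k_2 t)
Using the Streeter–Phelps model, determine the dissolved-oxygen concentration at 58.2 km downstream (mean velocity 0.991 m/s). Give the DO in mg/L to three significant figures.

DO ≈ 3.62 mg/L

Travel time t = x/v = 58.2 km / (0.991 m/s) = 58200 m / 0.991 m/s = 58730 s = 0.6797 d.
k_1 L₀/(k_2−k_1) = 0.312×18.3/(1.17−0.312) = 5.710/0.8580 = 6.655 mg/L.
e^(−k_1 t) = e^(−0.312×0.6797) = 0.8089; e^(−k_2 t) = e^(−1.17×0.6797) = 0.4515.
D = 6.655 × (0.8089 − 0.4515) + 4.19 × 0.4515 = 2.379 + 1.892 = 4.270 mg/L.
DO = C_s − D = 7.89 − 4.270 = 3.620 mg/L.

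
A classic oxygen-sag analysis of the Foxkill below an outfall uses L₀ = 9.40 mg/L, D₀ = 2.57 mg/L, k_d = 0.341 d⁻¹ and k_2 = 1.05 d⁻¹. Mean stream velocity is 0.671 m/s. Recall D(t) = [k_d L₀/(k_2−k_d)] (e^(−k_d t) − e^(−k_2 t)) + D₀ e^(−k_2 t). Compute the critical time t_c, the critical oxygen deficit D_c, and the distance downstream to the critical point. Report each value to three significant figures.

With k_2/k_d = 3.079 and 1 − D₀(k_2−k_d)/(k_d L₀) = 0.4315,
t_c = ln(3.079 × 0.4315) / (1.05 − 0.341) = ln(1.329) / 0.7090 = 0.2843/0.7090 = 0.4010 d.
L(t_c) = L₀ e^(−k_d t_c) = 9.40 × 0.8722 = 8.199 mg/L, and at the critical point k_2 D_c = k_d L, so D_c = (0.341/1.05) × 8.199 = 2.663 mg/L.
x_c = v t_c = 0.671 m/s × 0.4010 d × 86400 s/d = 23250 m ≈ 23.2 km.

t_c ≈ 0.401 d; D_c ≈ 2.66 mg/L; x_c ≈ 23.2 km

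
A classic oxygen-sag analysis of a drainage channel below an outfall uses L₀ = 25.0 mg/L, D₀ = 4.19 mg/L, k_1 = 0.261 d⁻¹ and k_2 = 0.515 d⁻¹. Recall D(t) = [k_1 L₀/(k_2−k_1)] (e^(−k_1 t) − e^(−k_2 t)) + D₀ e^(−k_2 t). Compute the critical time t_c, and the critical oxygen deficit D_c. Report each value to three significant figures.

t_c ≈ 1.97 d; D_c ≈ 7.57 mg/L

At the critical point dD/dt = 0, so k_1 L₀ e^(−k_1 t) = k_2 D. Substituting D(t) from the Streeter–Phelps equation and solving for t gives
t_c = ln[(k_2/k_1)(1 − D₀(k_2−k_1)/(k_1 L₀))] / (k_2−k_1).
Here k_2−k_1 = 0.2540 d⁻¹ and 1 − D₀(k_2−k_1)/(k_1 L₀) = 1 − 4.19×0.2540/(0.261×25.0) = 0.8369, so
t_c = ln(1.973 × 0.8369) / 0.2540 = 0.5016 / 0.2540 = 1.975 d.
L(t_c) = L₀ e^(−k_1 t_c) = 25.0 × 0.5973 = 14.93 mg/L, and at the critical point k_2 D_c = k_1 L, so D_c = (0.261/0.515) × 14.93 = 7.567 mg/L.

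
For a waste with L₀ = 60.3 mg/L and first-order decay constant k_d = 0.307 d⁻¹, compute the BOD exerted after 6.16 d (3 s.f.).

y ≈ 51.2 mg/L

y_t = L₀(1 − e^(−k_d t)) = 60.3 × (1 − e^(−0.307×6.16))
= 60.3 × (1 − 0.1509) = 60.3 × 0.8491 = 51.20 mg/L.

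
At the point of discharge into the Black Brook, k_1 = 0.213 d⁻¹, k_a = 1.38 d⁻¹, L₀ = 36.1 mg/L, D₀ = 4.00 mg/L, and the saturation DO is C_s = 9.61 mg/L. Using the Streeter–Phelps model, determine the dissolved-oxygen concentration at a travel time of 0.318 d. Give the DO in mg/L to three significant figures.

k_1 L₀/(k_a−k_1) = 0.213×36.1/(1.38−0.213) = 7.689/1.167 = 6.589 mg/L.
e^(−k_1 t) = e^(−0.213×0.3180) = 0.9345; e^(−k_a t) = e^(−1.38×0.3180) = 0.6448.
D = 6.589 × (0.9345 − 0.6448) + 4.00 × 0.6448 = 1.909 + 2.579 = 4.488 mg/L.
DO = C_s − D = 9.61 − 4.488 = 5.122 mg/L.

DO ≈ 5.12 mg/L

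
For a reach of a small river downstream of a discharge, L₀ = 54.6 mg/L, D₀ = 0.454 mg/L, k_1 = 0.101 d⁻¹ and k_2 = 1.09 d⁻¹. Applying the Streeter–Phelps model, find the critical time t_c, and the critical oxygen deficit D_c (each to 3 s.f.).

At the critical point dD/dt = 0, so k_1 L₀ e^(−k_1 t) = k_2 D. Substituting D(t) from the Streeter–Phelps equation and solving for t gives
t_c = ln[(k_2/k_1)(1 − D₀(k_2−k_1)/(k_1 L₀))] / (k_2−k_1).
Here k_2−k_1 = 0.9890 d⁻¹ and 1 − D₀(k_2−k_1)/(k_1 L₀) = 1 − 0.454×0.9890/(0.101×54.6) = 0.9186, so
t_c = ln(10.79 × 0.9186) / 0.9890 = 2.294 / 0.9890 = 2.319 d.
L(t_c) = L₀ e^(−k_1 t_c) = 54.6 × 0.7912 = 43.20 mg/L, and at the critical point k_2 D_c = k_1 L, so D_c = (0.101/1.09) × 43.20 = 4.003 mg/L.

t_c ≈ 2.32 d; D_c ≈ 4.00 mg/L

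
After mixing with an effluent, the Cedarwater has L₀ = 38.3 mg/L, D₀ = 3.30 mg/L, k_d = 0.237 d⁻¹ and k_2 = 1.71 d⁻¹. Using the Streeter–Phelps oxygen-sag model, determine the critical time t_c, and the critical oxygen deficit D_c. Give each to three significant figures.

t_c ≈ 0.821 d; D_c ≈ 4.37 mg/L

At the critical point dD/dt = 0, so k_d L₀ e^(−k_d t) = k_2 D. Substituting D(t) from the Streeter–Phelps equation and solving for t gives
t_c = ln[(k_2/k_d)(1 − D₀(k_2−k_d)/(k_d L₀))] / (k_2−k_d).
Here k_2−k_d = 1.473 d⁻¹ and 1 − D₀(k_2−k_d)/(k_d L₀) = 1 − 3.30×1.473/(0.237×38.3) = 0.4645, so
t_c = ln(7.215 × 0.4645) / 1.473 = 1.209 / 1.473 = 0.8210 d.
L(t_c) = L₀ e^(−k_d t_c) = 38.3 × 0.8232 = 31.53 mg/L, and at the critical point k_2 D_c = k_d L, so D_c = (0.237/1.71) × 31.53 = 4.370 mg/L.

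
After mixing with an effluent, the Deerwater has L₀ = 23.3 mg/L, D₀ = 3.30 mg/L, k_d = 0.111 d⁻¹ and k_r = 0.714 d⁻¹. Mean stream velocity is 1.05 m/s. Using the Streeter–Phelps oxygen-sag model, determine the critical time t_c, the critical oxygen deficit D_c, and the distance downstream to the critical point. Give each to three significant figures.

t_c ≈ 0.654 d; D_c ≈ 3.37 mg/L; x_c ≈ 59.3 km

t_c = [1/(k_r−k_d)] ln[(k_r/k_d)(1 − D₀(k_r−k_d)/(k_d L₀))]
= [1/(0.714−0.111)] ln[(0.714/0.111)(1 − 3.30×0.6030/(0.111×23.3))]
= (1/0.6030) ln[6.432 × 0.2306] = 1.658 × ln(1.483) = 1.658 × 0.3943 = 0.6539 d.
D_c = (k_d/k_r) L₀ e^(−k_d t_c) = (0.111/0.714) × 23.3 × e^(−0.111×0.6539) = 0.1555 × 23.3 × 0.9300 = 3.369 mg/L.
x_c = v t_c = 1.05 m/s × 0.6539 d × 86400 s/d = 59320 m ≈ 59.3 km.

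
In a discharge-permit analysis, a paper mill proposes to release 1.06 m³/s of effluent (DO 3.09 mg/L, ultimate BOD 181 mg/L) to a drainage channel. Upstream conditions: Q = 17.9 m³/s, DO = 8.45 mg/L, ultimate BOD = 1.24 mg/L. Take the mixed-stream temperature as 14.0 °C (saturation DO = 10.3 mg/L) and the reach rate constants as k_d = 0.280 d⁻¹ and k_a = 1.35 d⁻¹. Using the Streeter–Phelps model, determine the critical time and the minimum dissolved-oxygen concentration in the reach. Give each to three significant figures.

t_c ≈ 0.255 d; minimum DO ≈ 8.12 mg/L

Mixed DO = (17.9×8.45 + 1.06×3.09)/(17.9+1.06) = 154.5/18.96 = 8.150 mg/L.
Mixed L₀ = (17.9×1.24 + 1.06×181)/(18.96) = 214.1/18.96 = 11.29 mg/L.
Initial deficit D₀ = C_s − DO₀ = 10.3 − 8.150 = 2.150 mg/L.
t_c = (1/1.070) ln[(1.35/0.280)(1 − 2.150×1.070/(0.280×11.29))] = 0.9346 × ln(1.313) = 0.2547 d.
D_c = (0.280/1.35) × 11.29 × e^(−0.280×0.2547) = 0.2074 × 11.29 × 0.9312 = 2.180 mg/L.
Minimum DO = 10.3 − 2.180 = 8.120 mg/L.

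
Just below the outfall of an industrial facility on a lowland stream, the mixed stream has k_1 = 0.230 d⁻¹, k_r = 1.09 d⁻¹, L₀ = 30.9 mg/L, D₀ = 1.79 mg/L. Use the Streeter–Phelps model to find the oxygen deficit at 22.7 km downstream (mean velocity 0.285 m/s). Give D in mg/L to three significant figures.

D ≈ 4.31 mg/L

Travel time t = x/v = 22.7 km / (0.285 m/s) = 22700 m / 0.285 m/s = 79650 s = 0.9219 d.
k_1 L₀/(k_r−k_1) = 0.230×30.9/(1.09−0.230) = 7.107/0.8600 = 8.264 mg/L.
e^(−k_1 t) = e^(−0.230×0.9219) = 0.8089; e^(−k_r t) = e^(−1.09×0.9219) = 0.3661.
D = 8.264 × (0.8089 − 0.3661) + 1.79 × 0.3661 = 3.660 + 0.6553 = 4.315 mg/L.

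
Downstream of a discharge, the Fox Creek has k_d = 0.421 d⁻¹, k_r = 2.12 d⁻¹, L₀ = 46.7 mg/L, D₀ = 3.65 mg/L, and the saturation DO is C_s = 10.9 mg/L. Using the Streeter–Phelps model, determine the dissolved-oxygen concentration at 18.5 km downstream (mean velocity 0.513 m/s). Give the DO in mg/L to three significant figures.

DO ≈ 4.46 mg/L

Travel time t = x/v = 18.5 km / (0.513 m/s) = 18500 m / 0.513 m/s = 36060 s = 0.4174 d.
k_d L₀/(k_r−k_d) = 0.421×46.7/(2.12−0.421) = 19.66/1.699 = 11.57 mg/L.
e^(−k_d t) = e^(−0.421×0.4174) = 0.8389; e^(−k_r t) = e^(−2.12×0.4174) = 0.4128.
D = 11.57 × (0.8389 − 0.4128) + 3.65 × 0.4128 = 4.931 + 1.507 = 6.437 mg/L.
DO = C_s − D = 10.9 − 6.437 = 4.463 mg/L.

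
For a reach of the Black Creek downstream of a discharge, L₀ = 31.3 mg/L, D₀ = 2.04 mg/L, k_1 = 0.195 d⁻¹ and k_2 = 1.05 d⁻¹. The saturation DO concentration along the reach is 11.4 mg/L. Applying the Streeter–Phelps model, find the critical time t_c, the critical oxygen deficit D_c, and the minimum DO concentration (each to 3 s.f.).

t_c = [1/(k_2−k_1)] ln[(k_2/k_1)(1 − D₀(k_2−k_1)/(k_1 L₀))]
= [1/(1.05−0.195)] ln[(1.05/0.195)(1 − 2.04×0.8550/(0.195×31.3))]
= (1/0.8550) ln[5.385 × 0.7142] = 1.170 × ln(3.846) = 1.170 × 1.347 = 1.575 d.
L(t_c) = L₀ e^(−k_1 t_c) = 31.3 × 0.7355 = 23.02 mg/L, and at the critical point k_2 D_c = k_1 L, so D_c = (0.195/1.05) × 23.02 = 4.275 mg/L.
Minimum DO = C_s − D_c = 11.4 − 4.275 = 7.125 mg/L.

t_c ≈ 1.58 d; D_c ≈ 4.28 mg/L; min DO ≈ 7.12 mg/L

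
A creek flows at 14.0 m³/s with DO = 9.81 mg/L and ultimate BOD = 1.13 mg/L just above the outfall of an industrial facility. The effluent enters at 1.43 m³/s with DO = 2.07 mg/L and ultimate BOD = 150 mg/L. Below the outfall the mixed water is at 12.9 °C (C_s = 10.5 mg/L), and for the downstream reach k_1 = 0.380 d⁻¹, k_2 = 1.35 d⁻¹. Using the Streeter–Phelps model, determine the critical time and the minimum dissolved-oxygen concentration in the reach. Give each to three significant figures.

t_c ≈ 1.02 d; minimum DO ≈ 7.65 mg/L

Mixed DO = (14.0×9.81 + 1.43×2.07)/(14.0+1.43) = 140.3/15.43 = 9.093 mg/L.
Mixed L₀ = (14.0×1.13 + 1.43×150)/(15.43) = 230.3/15.43 = 14.93 mg/L.
Initial deficit D₀ = C_s − DO₀ = 10.5 − 9.093 = 1.407 mg/L.
t_c = (1/0.9700) ln[(1.35/0.380)(1 − 1.407×0.9700/(0.380×14.93))] = 1.031 × ln(2.698) = 1.023 d.
D_c = (0.380/1.35) × 14.93 × e^(−0.380×1.023) = 0.2815 × 14.93 × 0.6779 = 2.848 mg/L.
Minimum DO = 10.5 − 2.848 = 7.652 mg/L.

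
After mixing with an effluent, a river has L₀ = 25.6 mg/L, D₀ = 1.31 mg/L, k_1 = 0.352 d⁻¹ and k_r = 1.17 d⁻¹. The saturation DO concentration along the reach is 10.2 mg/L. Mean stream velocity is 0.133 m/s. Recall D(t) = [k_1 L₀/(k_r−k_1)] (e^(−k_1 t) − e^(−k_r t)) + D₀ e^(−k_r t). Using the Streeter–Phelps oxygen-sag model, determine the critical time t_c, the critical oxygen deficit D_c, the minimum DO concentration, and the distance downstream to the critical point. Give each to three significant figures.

t_c = [1/(k_r−k_1)] ln[(k_r/k_1)(1 − D₀(k_r−k_1)/(k_1 L₀))]
= [1/(1.17−0.352)] ln[(1.17/0.352)(1 − 1.31×0.8180/(0.352×25.6))]
= (1/0.8180) ln[3.324 × 0.8811] = 1.222 × ln(2.929) = 1.222 × 1.075 = 1.314 d.
L(t_c) = L₀ e^(−k_1 t_c) = 25.6 × 0.6298 = 16.12 mg/L, and at the critical point k_r D_c = k_1 L, so D_c = (0.352/1.17) × 16.12 = 4.850 mg/L.
Minimum DO = C_s − D_c = 10.2 − 4.850 = 5.350 mg/L.
x_c = v t_c = 0.133 m/s × 1.314 d × 86400 s/d = 15090 m ≈ 15.1 km.

t_c ≈ 1.31 d; D_c ≈ 4.85 mg/L; min DO ≈ 5.35 mg/L; x_c ≈ 15.1 km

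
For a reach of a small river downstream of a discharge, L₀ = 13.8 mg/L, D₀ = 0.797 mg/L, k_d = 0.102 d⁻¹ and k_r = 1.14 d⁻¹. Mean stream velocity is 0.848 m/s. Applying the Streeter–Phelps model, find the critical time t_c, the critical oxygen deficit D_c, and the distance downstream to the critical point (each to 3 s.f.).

t_c ≈ 1.47 d; D_c ≈ 1.06 mg/L; x_c ≈ 108 km

With k_r/k_d = 11.18 and 1 − D₀(k_r−k_d)/(k_d L₀) = 0.4123,
t_c = ln(11.18 × 0.4123) / (1.14 − 0.102) = ln(4.608) / 1.038 = 1.528/1.038 = 1.472 d.
L(t_c) = L₀ e^(−k_d t_c) = 13.8 × 0.8606 = 11.88 mg/L, and at the critical point k_r D_c = k_d L, so D_c = (0.102/1.14) × 11.88 = 1.063 mg/L.
x_c = v t_c = 0.848 m/s × 1.472 d × 86400 s/d = 107800 m ≈ 108 km.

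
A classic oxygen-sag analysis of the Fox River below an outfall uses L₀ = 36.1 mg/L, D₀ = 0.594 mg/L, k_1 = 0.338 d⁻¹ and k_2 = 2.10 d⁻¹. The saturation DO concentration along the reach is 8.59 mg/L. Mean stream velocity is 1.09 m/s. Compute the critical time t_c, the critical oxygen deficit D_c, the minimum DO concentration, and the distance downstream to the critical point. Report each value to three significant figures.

With k_2/k_1 = 6.213 and 1 − D₀(k_2−k_1)/(k_1 L₀) = 0.9142,
t_c = ln(6.213 × 0.9142) / (2.10 − 0.338) = ln(5.680) / 1.762 = 1.737/1.762 = 0.9858 d.
L(t_c) = L₀ e^(−k_1 t_c) = 36.1 × 0.7166 = 25.87 mg/L, and at the critical point k_2 D_c = k_1 L, so D_c = (0.338/2.10) × 25.87 = 4.164 mg/L.
Minimum DO = C_s − D_c = 8.59 − 4.164 = 4.426 mg/L.
x_c = v t_c = 1.09 m/s × 0.9858 d × 86400 s/d = 92840 m ≈ 92.8 km.

t_c ≈ 0.986 d; D_c ≈ 4.16 mg/L; min DO ≈ 4.43 mg/L; x_c ≈ 92.8 km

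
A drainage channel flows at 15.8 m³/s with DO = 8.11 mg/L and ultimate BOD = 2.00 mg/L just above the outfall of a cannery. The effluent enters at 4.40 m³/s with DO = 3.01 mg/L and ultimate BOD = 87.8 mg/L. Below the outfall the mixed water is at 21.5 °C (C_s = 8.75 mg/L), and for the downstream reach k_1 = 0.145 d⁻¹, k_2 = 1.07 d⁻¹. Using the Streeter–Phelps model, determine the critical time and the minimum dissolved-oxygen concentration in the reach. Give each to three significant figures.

Mixed DO = (15.8×8.11 + 4.40×3.01)/(15.8+4.40) = 141.4/20.20 = 6.999 mg/L.
Mixed L₀ = (15.8×2.00 + 4.40×87.8)/(20.20) = 417.9/20.20 = 20.69 mg/L.
Initial deficit D₀ = C_s − DO₀ = 8.75 − 6.999 = 1.751 mg/L.
t_c = (1/0.9250) ln[(1.07/0.145)(1 − 1.751×0.9250/(0.145×20.69))] = 1.081 × ln(3.395) = 1.322 d.
D_c = (0.145/1.07) × 20.69 × e^(−0.145×1.322) = 0.1355 × 20.69 × 0.8256 = 2.315 mg/L.
Minimum DO = 8.75 − 2.315 = 6.435 mg/L.

t_c ≈ 1.32 d; minimum DO ≈ 6.44 mg/L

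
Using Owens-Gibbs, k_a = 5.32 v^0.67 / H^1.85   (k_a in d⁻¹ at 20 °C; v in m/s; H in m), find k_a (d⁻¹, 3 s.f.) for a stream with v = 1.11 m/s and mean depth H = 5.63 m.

k_a = 5.32 × 1.11^0.67 / 5.63^1.85 = 5.32 × 1.072 / 24.46 = 0.2333 d⁻¹.

k_a ≈ 0.233 d⁻¹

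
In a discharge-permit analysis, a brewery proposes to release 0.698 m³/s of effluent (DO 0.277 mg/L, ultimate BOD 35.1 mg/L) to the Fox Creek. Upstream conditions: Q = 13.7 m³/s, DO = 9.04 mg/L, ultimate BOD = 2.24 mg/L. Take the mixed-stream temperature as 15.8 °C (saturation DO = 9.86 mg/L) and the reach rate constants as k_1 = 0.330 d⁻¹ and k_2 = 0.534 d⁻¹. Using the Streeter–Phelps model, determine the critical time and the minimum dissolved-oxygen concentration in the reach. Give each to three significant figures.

Mixed DO = (13.7×9.04 + 0.698×0.277)/(13.7+0.698) = 124.0/14.40 = 8.615 mg/L.
Mixed L₀ = (13.7×2.24 + 0.698×35.1)/(14.40) = 55.19/14.40 = 3.833 mg/L.
Initial deficit D₀ = C_s − DO₀ = 9.86 − 8.615 = 1.245 mg/L.
t_c = (1/0.2040) ln[(0.534/0.330)(1 − 1.245×0.2040/(0.330×3.833))] = 4.902 × ln(1.293) = 1.261 d.
D_c = (0.330/0.534) × 3.833 × e^(−0.330×1.261) = 0.6180 × 3.833 × 0.6596 = 1.562 mg/L.
Minimum DO = 9.86 − 1.562 = 8.298 mg/L.

t_c ≈ 1.26 d; minimum DO ≈ 8.30 mg/L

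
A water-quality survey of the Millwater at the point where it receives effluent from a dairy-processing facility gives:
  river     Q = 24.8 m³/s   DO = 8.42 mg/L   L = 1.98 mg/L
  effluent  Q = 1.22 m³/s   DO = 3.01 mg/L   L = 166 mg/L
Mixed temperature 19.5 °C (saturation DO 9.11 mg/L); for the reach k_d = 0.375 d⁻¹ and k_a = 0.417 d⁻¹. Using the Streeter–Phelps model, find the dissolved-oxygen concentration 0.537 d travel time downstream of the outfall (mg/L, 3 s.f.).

DO ≈ 6.78 mg/L

Mixed DO = (24.8×8.42 + 1.22×3.01)/(24.8+1.22) = 212.5/26.02 = 8.166 mg/L.
Mixed L₀ = (24.8×1.98 + 1.22×166)/(26.02) = 251.6/26.02 = 9.670 mg/L.
Initial deficit D₀ = C_s − DO₀ = 9.11 − 8.166 = 0.9437 mg/L.
D(0.537) = [0.375×9.670/(0.417−0.375)](e^(−0.375×0.537) − e^(−0.417×0.537)) + 0.9437 e^(−0.417×0.537)
= 86.34 × (0.8176 − 0.7994) + 0.9437 × 0.7994 = 2.329 mg/L.
DO = 9.11 − 2.329 = 6.781 mg/L.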